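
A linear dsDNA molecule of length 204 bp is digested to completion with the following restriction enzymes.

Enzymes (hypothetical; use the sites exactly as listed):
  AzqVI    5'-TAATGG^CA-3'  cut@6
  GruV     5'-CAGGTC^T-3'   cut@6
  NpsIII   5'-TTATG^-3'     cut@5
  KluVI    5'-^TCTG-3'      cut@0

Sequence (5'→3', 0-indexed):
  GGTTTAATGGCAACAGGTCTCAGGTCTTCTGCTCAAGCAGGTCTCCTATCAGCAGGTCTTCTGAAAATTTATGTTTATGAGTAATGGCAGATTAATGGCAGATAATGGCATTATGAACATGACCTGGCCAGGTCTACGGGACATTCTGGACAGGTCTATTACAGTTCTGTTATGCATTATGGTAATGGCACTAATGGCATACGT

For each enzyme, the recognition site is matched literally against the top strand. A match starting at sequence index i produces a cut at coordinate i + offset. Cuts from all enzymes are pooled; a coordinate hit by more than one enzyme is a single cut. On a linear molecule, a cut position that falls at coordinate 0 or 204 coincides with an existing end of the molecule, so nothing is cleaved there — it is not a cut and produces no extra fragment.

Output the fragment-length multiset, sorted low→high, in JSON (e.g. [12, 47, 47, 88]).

[1,1,6,7,7,7,7,7,8,9,9,9,9,10,10,10,11,12,14,15,16,19]

Scan for sites:
  AzqVI (TAATGGCA, off=6): starts [4, 81, 92, 102, 182, 191] → cuts [10, 87, 98, 108, 188, 197]
  GruV (CAGGTCT, off=6): starts [13, 20, 37, 52, 128, 150] → cuts [19, 26, 43, 58, 134, 156]
  NpsIII (TTATG, off=5): starts [68, 74, 110, 169, 176] → cuts [73, 79, 115, 174, 181]
  KluVI (TCTG, off=0): starts [27, 59, 144, 165] → cuts [27, 59, 144, 165]

Pooled cuts: [10, 19, 26, 27, 43, 58, 59, 73, 79, 87, 98, 108, 115, 134, 144, 156, 165, 174, 181, 188, 197]

Fragments:
  [0,10): 10 bp
  [10,19): 9 bp
  [19,26): 7 bp
  [26,27): 1 bp
  [27,43): 16 bp
  [43,58): 15 bp
  [58,59): 1 bp
  [59,73): 14 bp
  [73,79): 6 bp
  [79,87): 8 bp
  [87,98): 11 bp
  [98,108): 10 bp
  [108,115): 7 bp
  [115,134): 19 bp
  [134,144): 10 bp
  [144,156): 12 bp
  [156,165): 9 bp
  [165,174): 9 bp
  [174,181): 7 bp
  [181,188): 7 bp
  [188,197): 9 bp
  [197,204): 7 bp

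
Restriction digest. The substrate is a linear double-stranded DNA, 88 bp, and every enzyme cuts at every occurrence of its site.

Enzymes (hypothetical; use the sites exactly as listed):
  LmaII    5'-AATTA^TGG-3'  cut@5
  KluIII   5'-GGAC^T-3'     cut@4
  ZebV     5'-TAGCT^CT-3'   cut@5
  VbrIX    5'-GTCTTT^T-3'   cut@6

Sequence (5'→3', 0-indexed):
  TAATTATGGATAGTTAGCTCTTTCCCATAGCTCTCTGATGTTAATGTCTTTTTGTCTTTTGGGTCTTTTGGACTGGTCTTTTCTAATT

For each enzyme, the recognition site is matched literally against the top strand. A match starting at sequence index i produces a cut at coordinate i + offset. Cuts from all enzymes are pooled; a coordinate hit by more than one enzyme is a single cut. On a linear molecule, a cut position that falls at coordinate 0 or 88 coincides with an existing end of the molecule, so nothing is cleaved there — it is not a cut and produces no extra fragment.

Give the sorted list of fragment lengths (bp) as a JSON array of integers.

[5,6,7,8,8,9,13,13,19]

Scan for sites:
  LmaII (AATTATGG, off=5): starts [1] → cuts [6]
  KluIII (GGACT, off=4): starts [69] → cuts [73]
  ZebV (TAGCTCT, off=5): starts [14, 27] → cuts [19, 32]
  VbrIX (GTCTTTT, off=6): starts [45, 53, 62, 75] → cuts [51, 59, 68, 81]

All cut coordinates (distinct, sorted): [6, 19, 32, 51, 59, 68, 73, 81]

Fragments:
  [0,6): 6 bp
  [6,19): 13 bp
  [19,32): 13 bp
  [32,51): 19 bp
  [51,59): 8 bp
  [59,68): 9 bp
  [68,73): 5 bp
  [73,81): 8 bp
  [81,88): 7 bp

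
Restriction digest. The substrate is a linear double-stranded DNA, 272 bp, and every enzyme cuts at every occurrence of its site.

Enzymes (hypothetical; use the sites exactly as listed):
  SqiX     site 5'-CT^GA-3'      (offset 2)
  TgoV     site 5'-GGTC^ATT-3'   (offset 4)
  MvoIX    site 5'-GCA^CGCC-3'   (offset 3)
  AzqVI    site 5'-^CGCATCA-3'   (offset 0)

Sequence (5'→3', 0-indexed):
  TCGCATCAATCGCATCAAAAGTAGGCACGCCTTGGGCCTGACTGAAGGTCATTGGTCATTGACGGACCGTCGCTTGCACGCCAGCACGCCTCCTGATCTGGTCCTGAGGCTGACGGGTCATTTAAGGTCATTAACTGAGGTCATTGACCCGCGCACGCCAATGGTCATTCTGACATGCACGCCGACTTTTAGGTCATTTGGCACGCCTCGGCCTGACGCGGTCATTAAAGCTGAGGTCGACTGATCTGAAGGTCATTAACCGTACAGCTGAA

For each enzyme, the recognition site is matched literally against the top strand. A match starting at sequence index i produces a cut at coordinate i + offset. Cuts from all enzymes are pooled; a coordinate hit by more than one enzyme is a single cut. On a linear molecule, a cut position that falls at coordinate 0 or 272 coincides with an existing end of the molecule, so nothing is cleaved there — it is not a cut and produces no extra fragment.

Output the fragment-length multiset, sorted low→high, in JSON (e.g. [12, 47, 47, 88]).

[1,3,4,5,5,6,6,7,7,7,7,8,8,8,8,8,9,9,9,10,10,11,11,11,12,13,15,16,17,21]

Scan for sites:
  SqiX (CTGA, off=2): starts [37, 41, 92, 103, 109, 134, 169, 212, 230, 240, 245, 267] → cuts [39, 43, 94, 105, 111, 136, 171, 214, 232, 242, 247, 269]
  TgoV (GGTCATT, off=4): starts [46, 53, 115, 125, 138, 162, 191, 219, 250] → cuts [50, 57, 119, 129, 142, 166, 195, 223, 254]
  MvoIX (GCACGCC, off=3): starts [24, 75, 83, 152, 176, 200] → cuts [27, 78, 86, 155, 179, 203]
  AzqVI (CGCATCA, off=0): starts [1, 10] → cuts [1, 10]

All cut coordinates (distinct, sorted): [1, 10, 27, 39, 43, 50, 57, 78, 86, 94, 105, 111, 119, 129, 136, 142, 155, 166, 171, 179, 195, 203, 214, 223, 232, 242, 247, 254, 269]

Fragments:
  [0,1): 1 bp
  [1,10): 9 bp
  [10,27): 17 bp
  [27,39): 12 bp
  [39,43): 4 bp
  [43,50): 7 bp
  [50,57): 7 bp
  [57,78): 21 bp
  [78,86): 8 bp
  [86,94): 8 bp
  [94,105): 11 bp
  [105,111): 6 bp
  [111,119): 8 bp
  [119,129): 10 bp
  [129,136): 7 bp
  [136,142): 6 bp
  [142,155): 13 bp
  [155,166): 11 bp
  [166,171): 5 bp
  [171,179): 8 bp
  [179,195): 16 bp
  [195,203): 8 bp
  [203,214): 11 bp
  [214,223): 9 bp
  [223,232): 9 bp
  [232,242): 10 bp
  [242,247): 5 bp
  [247,254): 7 bp
  [254,269): 15 bp
  [269,272): 3 bp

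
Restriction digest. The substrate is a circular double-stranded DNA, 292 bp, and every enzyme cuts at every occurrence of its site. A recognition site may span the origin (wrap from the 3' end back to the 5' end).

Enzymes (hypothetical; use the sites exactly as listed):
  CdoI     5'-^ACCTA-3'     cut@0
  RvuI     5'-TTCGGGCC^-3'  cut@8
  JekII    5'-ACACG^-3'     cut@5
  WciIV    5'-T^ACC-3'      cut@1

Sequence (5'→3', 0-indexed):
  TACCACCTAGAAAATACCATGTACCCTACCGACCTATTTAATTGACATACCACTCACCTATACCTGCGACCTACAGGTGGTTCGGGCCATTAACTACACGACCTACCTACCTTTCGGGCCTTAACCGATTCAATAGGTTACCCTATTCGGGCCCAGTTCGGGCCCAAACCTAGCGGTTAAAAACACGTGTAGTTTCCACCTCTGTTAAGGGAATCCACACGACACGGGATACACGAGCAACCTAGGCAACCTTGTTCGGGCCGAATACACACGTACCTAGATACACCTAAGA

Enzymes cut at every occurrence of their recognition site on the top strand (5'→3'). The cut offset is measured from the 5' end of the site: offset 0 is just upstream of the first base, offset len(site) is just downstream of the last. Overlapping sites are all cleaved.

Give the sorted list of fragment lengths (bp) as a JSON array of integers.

[1,3,3,4,4,4,4,5,5,6,7,7,7,9,9,10,11,11,11,12,12,14,17,19,20,20,23,34]

Site scan:
  CdoI ACCTA/0: at [4, 31, 55, 68, 100, 104, 167, 239, 274, 284] ⇒ [4, 31, 55, 68, 100, 104, 167, 239, 274, 284]
  RvuI TTCGGGCC/8: at [80, 112, 145, 156, 254] ⇒ [88, 120, 153, 164, 262]
  JekII ACACG/5: at [95, 182, 216, 221, 230, 268] ⇒ [100, 187, 221, 226, 235, 273]
  WciIV TACC/1: at [0, 14, 21, 26, 47, 60, 103, 107, 138, 273] ⇒ [1, 15, 22, 27, 48, 61, 104, 108, 139, 274]

Pooled cuts: [1, 4, 15, 22, 27, 31, 48, 55, 61, 68, 88, 100, 104, 108, 120, 139, 153, 164, 167, 187, 221, 226, 235, 239, 262, 273, 274, 284]

Fragment lengths:
  1→4: 3 bp
  4→15: 11 bp
  15→22: 7 bp
  22→27: 5 bp
  27→31: 4 bp
  31→48: 17 bp
  48→55: 7 bp
  55→61: 6 bp
  61→68: 7 bp
  68→88: 20 bp
  88→100: 12 bp
  100→104: 4 bp
  104→108: 4 bp
  108→120: 12 bp
  120→139: 19 bp
  139→153: 14 bp
  153→164: 11 bp
  164→167: 3 bp
  167→187: 20 bp
  187→221: 34 bp
  221→226: 5 bp
  226→235: 9 bp
  235→239: 4 bp
  239→262: 23 bp
  262→273: 11 bp
  273→274: 1 bp
  274→284: 10 bp
  284→1 (wrap): 292-284+1 = 9 bp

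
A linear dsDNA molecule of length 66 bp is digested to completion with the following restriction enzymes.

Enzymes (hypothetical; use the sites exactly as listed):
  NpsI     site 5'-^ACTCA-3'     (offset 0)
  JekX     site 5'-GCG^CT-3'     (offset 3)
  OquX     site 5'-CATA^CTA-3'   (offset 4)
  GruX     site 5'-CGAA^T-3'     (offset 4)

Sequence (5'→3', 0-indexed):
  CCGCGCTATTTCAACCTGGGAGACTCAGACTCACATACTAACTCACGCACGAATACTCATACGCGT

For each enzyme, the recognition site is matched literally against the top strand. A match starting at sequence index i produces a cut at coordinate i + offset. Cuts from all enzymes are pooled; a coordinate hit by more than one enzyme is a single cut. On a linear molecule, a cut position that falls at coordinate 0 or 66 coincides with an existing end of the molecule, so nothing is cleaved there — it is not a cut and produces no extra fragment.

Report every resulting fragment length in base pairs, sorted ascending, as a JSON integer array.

Site scan:
  NpsI (ACTCA, off=0): starts [22, 28, 40, 54] → cuts [22, 28, 40, 54]
  JekX (GCGCT, off=3): starts [2] → cuts [5]
  OquX (CATACTA, off=4): starts [33] → cuts [37]
  GruX (CGAAT, off=4): starts [49] → cuts [53]

All cut coordinates (distinct, sorted): [5, 22, 28, 37, 40, 53, 54]

Fragments:
  [0,5): 5 bp
  [5,22): 17 bp
  [22,28): 6 bp
  [28,37): 9 bp
  [37,40): 3 bp
  [40,53): 13 bp
  [53,54): 1 bp
  [54,66): 12 bp

[1,3,5,6,9,12,13,17]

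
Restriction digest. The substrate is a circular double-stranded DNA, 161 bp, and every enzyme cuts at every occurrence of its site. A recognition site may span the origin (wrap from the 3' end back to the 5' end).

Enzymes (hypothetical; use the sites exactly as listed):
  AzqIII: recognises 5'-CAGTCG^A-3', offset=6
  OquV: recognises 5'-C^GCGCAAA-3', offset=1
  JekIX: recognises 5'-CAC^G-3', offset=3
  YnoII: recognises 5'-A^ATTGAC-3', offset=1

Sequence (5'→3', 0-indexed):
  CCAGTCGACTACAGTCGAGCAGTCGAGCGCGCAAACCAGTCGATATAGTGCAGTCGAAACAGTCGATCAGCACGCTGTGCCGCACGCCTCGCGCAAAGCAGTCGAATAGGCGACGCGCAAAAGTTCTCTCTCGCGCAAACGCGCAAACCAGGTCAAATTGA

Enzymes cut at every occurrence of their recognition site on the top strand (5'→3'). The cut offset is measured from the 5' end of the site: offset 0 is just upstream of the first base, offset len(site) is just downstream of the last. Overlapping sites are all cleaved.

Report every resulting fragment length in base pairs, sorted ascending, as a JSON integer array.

[3,5,8,8,8,9,10,10,12,12,14,14,14,16,18]

Scan for sites:
  AzqIII (CAGTCGA, off=6): starts [1, 11, 19, 36, 50, 59, 98] → cuts [7, 17, 25, 42, 56, 65, 104]
  OquV (CGCGCAAA, off=1): starts [27, 89, 113, 131, 139] → cuts [28, 90, 114, 132, 140]
  JekIX (CACG, off=3): starts [70, 82] → cuts [73, 85]
  YnoII (AATTGAC, off=1): starts [155] → cuts [156]

All cut coordinates (distinct, sorted): [7, 17, 25, 28, 42, 56, 65, 73, 85, 90, 104, 114, 132, 140, 156]

Fragments:
  7→17: 10 bp
  17→25: 8 bp
  25→28: 3 bp
  28→42: 14 bp
  42→56: 14 bp
  56→65: 9 bp
  65→73: 8 bp
  73→85: 12 bp
  85→90: 5 bp
  90→104: 14 bp
  104→114: 10 bp
  114→132: 18 bp
  132→140: 8 bp
  140→156: 16 bp
  156→7 (wrap): 161-156+7 = 12 bp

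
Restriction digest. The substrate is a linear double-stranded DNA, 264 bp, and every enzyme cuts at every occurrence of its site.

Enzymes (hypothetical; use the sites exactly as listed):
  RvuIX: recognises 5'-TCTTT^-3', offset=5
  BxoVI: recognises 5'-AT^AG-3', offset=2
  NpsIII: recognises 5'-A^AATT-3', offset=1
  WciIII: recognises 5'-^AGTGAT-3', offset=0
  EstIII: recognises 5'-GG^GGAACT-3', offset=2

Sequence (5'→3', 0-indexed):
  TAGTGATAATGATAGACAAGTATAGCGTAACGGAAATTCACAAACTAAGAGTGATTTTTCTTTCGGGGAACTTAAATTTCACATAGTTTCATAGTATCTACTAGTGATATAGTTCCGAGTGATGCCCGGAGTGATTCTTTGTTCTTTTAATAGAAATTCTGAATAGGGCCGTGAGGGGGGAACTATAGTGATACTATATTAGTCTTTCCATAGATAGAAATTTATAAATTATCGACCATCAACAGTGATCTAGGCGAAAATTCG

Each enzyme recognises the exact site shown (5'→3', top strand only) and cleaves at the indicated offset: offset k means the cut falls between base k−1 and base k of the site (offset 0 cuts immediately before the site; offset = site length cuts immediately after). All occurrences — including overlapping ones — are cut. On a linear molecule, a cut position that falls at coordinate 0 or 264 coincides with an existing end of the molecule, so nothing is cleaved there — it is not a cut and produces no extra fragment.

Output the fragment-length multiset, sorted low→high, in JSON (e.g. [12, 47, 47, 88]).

[1,3,3,3,4,4,4,6,7,7,8,8,8,8,8,10,10,10,10,11,11,12,12,14,14,15,15,17,21]

Site scan:
  RvuIX (TCTTT, off=5): starts [58, 135, 142, 202] → cuts [63, 140, 147, 207]
  BxoVI (ATAG, off=2): starts [11, 21, 82, 90, 108, 149, 162, 184, 209, 213] → cuts [13, 23, 84, 92, 110, 151, 164, 186, 211, 215]
  NpsIII (AAATT, off=1): starts [33, 73, 153, 217, 225, 257] → cuts [34, 74, 154, 218, 226, 258]
  WciIII (AGTGAT, off=0): starts [1, 49, 102, 117, 129, 186, 243] → cuts [1, 49, 102, 117, 129, 186, 243]
  EstIII (GGGGAACT, off=2): starts [64, 176] → cuts [66, 178]

Pooled cuts: [1, 13, 23, 34, 49, 63, 66, 74, 84, 92, 102, 110, 117, 129, 140, 147, 151, 154, 164, 178, 186, 207, 211, 215, 218, 226, 243, 258]

Fragment lengths:
  [0,1): 1 bp
  [1,13): 12 bp
  [13,23): 10 bp
  [23,34): 11 bp
  [34,49): 15 bp
  [49,63): 14 bp
  [63,66): 3 bp
  [66,74): 8 bp
  [74,84): 10 bp
  [84,92): 8 bp
  [92,102): 10 bp
  [102,110): 8 bp
  [110,117): 7 bp
  [117,129): 12 bp
  [129,140): 11 bp
  [140,147): 7 bp
  [147,151): 4 bp
  [151,154): 3 bp
  [154,164): 10 bp
  [164,178): 14 bp
  [178,186): 8 bp
  [186,207): 21 bp
  [207,211): 4 bp
  [211,215): 4 bp
  [215,218): 3 bp
  [218,226): 8 bp
  [226,243): 17 bp
  [243,258): 15 bp
  [258,264): 6 bp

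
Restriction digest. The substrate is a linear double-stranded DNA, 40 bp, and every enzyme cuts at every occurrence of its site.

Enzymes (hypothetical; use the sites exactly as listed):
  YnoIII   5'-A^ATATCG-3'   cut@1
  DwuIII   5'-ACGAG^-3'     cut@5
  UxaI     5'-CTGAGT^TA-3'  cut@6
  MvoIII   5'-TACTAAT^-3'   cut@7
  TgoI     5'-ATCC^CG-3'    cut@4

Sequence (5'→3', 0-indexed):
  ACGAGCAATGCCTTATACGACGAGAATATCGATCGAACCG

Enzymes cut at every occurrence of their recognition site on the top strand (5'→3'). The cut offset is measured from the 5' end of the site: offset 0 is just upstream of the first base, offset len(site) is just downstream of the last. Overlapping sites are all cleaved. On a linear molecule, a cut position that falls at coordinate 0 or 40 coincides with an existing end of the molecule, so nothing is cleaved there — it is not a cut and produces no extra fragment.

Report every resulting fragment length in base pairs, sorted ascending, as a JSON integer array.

[1,5,15,19]

Scan for sites:
  YnoIII AATATCG/1: at [24] ⇒ [25]
  DwuIII ACGAG/5: at [0, 19] ⇒ [5, 24]
  UxaI (CTGAGTTA, off=6): no sites
  MvoIII (TACTAAT, off=7): no sites
  TgoI (ATCCCG, off=4): no sites

Pooled cuts: [5, 24, 25]

Fragment lengths:
  [0,5): 5 bp
  [5,24): 19 bp
  [24,25): 1 bp
  [25,40): 15 bp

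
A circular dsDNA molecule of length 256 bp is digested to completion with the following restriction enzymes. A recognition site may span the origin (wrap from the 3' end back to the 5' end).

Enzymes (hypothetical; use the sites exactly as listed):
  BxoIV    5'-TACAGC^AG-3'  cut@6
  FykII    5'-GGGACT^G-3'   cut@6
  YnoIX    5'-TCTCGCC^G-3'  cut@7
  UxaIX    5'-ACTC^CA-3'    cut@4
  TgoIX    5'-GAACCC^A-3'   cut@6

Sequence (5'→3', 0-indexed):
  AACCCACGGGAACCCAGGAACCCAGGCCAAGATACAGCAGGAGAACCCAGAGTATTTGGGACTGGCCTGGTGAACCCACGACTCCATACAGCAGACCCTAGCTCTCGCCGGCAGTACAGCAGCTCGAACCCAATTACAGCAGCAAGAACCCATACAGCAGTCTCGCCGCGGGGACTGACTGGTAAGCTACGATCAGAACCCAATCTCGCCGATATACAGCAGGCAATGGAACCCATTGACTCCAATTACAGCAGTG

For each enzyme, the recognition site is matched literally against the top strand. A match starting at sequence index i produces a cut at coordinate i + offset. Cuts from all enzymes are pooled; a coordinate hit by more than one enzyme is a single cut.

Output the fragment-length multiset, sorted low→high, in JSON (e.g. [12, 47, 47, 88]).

Scan for sites:
  BxoIV (TACAGCAG, off=6): starts [32, 86, 114, 134, 152, 214, 246] → cuts [38, 92, 120, 140, 158, 220, 252]
  FykII (GGGACTG, off=6): starts [57, 170] → cuts [63, 176]
  YnoIX (TCTCGCCG, off=7): starts [102, 160, 203] → cuts [109, 167, 210]
  UxaIX (ACTCCA, off=4): starts [80, 238] → cuts [84, 242]
  TgoIX (GAACCCA, off=6): starts [9, 17, 42, 71, 125, 145, 195, 228, 255] → cuts [5, 15, 23, 48, 77, 131, 151, 201, 234]

All cut coordinates (distinct, sorted): [5, 15, 23, 38, 48, 63, 77, 84, 92, 109, 120, 131, 140, 151, 158, 167, 176, 201, 210, 220, 234, 242, 252]

Fragments:
  5→15: 10 bp
  15→23: 8 bp
  23→38: 15 bp
  38→48: 10 bp
  48→63: 15 bp
  63→77: 14 bp
  77→84: 7 bp
  84→92: 8 bp
  92→109: 17 bp
  109→120: 11 bp
  120→131: 11 bp
  131→140: 9 bp
  140→151: 11 bp
  151→158: 7 bp
  158→167: 9 bp
  167→176: 9 bp
  176→201: 25 bp
  201→210: 9 bp
  210→220: 10 bp
  220→234: 14 bp
  234→242: 8 bp
  242→252: 10 bp
  252→5 (wrap): 256-252+5 = 9 bp

[7,7,8,8,8,9,9,9,9,9,10,10,10,10,11,11,11,14,14,15,15,17,25]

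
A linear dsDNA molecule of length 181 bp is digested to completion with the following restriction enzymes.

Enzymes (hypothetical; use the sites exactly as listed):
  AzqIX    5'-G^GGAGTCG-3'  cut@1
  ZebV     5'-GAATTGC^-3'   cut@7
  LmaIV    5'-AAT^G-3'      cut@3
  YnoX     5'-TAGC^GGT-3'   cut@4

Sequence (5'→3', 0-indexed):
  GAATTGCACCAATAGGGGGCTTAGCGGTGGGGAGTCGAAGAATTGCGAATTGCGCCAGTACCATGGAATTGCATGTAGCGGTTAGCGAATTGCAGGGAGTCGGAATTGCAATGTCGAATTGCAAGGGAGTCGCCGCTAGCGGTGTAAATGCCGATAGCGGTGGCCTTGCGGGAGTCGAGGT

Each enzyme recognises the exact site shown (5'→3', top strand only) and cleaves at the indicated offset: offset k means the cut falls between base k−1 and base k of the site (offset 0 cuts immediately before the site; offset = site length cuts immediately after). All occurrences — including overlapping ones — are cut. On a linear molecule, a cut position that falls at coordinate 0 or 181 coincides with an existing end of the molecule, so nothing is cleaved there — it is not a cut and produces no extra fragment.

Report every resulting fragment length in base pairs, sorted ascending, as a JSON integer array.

[2,3,3,5,7,7,7,9,9,10,11,12,14,14,15,16,18,19]

Site scan:
  AzqIX GGGAGTCG/1: at [29, 94, 124, 169] ⇒ [30, 95, 125, 170]
  ZebV GAATTGC/7: at [0, 39, 46, 65, 86, 102, 115] ⇒ [7, 46, 53, 72, 93, 109, 122]
  LmaIV AATG/3: at [109, 146] ⇒ [112, 149]
  YnoX TAGCGGT/4: at [21, 75, 136, 154] ⇒ [25, 79, 140, 158]

Pooled cuts: [7, 25, 30, 46, 53, 72, 79, 93, 95, 109, 112, 122, 125, 140, 149, 158, 170]

Fragments:
  [0,7): 7 bp
  [7,25): 18 bp
  [25,30): 5 bp
  [30,46): 16 bp
  [46,53): 7 bp
  [53,72): 19 bp
  [72,79): 7 bp
  [79,93): 14 bp
  [93,95): 2 bp
  [95,109): 14 bp
  [109,112): 3 bp
  [112,122): 10 bp
  [122,125): 3 bp
  [125,140): 15 bp
  [140,149): 9 bp
  [149,158): 9 bp
  [158,170): 12 bp
  [170,181): 11 bp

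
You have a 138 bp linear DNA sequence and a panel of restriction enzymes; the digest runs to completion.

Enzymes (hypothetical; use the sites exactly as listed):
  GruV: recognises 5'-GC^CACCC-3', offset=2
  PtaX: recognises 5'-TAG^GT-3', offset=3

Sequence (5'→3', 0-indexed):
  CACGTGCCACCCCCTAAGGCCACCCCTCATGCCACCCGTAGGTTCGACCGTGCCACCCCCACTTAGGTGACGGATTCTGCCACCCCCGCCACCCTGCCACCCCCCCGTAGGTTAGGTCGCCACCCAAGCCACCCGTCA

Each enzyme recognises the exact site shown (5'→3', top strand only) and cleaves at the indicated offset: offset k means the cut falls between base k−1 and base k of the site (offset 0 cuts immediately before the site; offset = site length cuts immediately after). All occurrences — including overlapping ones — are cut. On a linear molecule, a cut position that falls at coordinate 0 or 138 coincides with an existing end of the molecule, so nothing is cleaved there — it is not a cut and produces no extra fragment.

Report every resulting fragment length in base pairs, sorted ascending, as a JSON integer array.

[5,5,7,8,9,9,9,9,12,12,13,13,13,14]

Scan for sites:
  GruV (GCCACCC, off=2): starts [5, 18, 30, 51, 78, 87, 95, 118, 127] → cuts [7, 20, 32, 53, 80, 89, 97, 120, 129]
  PtaX (TAGGT, off=3): starts [38, 63, 107, 112] → cuts [41, 66, 110, 115]

All cut coordinates (distinct, sorted): [7, 20, 32, 41, 53, 66, 80, 89, 97, 110, 115, 120, 129]

Fragments:
  [0,7): 7 bp
  [7,20): 13 bp
  [20,32): 12 bp
  [32,41): 9 bp
  [41,53): 12 bp
  [53,66): 13 bp
  [66,80): 14 bp
  [80,89): 9 bp
  [89,97): 8 bp
  [97,110): 13 bp
  [110,115): 5 bp
  [115,120): 5 bp
  [120,129): 9 bp
  [129,138): 9 bp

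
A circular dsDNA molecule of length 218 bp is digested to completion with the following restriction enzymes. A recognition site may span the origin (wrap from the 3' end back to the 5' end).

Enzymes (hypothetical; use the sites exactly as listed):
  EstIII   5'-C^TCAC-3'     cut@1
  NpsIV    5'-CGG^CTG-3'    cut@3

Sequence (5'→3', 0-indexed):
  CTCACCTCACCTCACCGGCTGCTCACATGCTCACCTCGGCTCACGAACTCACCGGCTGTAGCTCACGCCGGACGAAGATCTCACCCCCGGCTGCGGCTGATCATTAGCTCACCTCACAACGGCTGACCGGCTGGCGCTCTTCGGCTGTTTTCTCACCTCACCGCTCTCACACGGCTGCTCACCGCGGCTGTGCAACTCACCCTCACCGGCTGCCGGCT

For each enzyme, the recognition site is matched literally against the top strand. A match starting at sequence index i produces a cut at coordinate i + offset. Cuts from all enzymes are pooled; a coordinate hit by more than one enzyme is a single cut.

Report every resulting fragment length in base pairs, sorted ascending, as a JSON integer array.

Scan for sites:
  EstIII CTCAC/1: at [0, 5, 10, 21, 29, 39, 47, 61, 79, 107, 112, 151, 156, 165, 177, 195, 201] ⇒ [1, 6, 11, 22, 30, 40, 48, 62, 80, 108, 113, 152, 157, 166, 178, 196, 202]
  NpsIV CGGCTG/3: at [15, 52, 87, 93, 119, 127, 141, 171, 184, 206] ⇒ [18, 55, 90, 96, 122, 130, 144, 174, 187, 209]

Pooled cuts: [1, 6, 11, 18, 22, 30, 40, 48, 55, 62, 80, 90, 96, 108, 113, 122, 130, 144, 152, 157, 166, 174, 178, 187, 196, 202, 209]

Fragment lengths:
  1→6: 5 bp
  6→11: 5 bp
  11→18: 7 bp
  18→22: 4 bp
  22→30: 8 bp
  30→40: 10 bp
  40→48: 8 bp
  48→55: 7 bp
  55→62: 7 bp
  62→80: 18 bp
  80→90: 10 bp
  90→96: 6 bp
  96→108: 12 bp
  108→113: 5 bp
  113→122: 9 bp
  122→130: 8 bp
  130→144: 14 bp
  144→152: 8 bp
  152→157: 5 bp
  157→166: 9 bp
  166→174: 8 bp
  174→178: 4 bp
  178→187: 9 bp
  187→196: 9 bp
  196→202: 6 bp
  202→209: 7 bp
  209→1 (wrap): 218-209+1 = 10 bp

[4,4,5,5,5,5,6,6,7,7,7,7,8,8,8,8,8,9,9,9,9,10,10,10,12,14,18]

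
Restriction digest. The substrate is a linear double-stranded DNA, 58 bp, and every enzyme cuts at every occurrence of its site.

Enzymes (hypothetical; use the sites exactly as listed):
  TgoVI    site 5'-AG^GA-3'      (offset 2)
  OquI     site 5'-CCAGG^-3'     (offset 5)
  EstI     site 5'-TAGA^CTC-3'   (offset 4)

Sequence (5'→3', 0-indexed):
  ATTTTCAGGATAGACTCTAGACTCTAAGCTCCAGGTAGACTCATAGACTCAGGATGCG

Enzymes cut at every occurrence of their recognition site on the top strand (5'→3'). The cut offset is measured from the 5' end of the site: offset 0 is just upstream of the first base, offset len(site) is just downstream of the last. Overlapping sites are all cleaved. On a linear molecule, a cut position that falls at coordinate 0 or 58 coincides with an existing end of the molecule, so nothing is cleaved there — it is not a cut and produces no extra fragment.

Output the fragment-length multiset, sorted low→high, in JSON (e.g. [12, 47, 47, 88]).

Per-enzyme occurrences:
  TgoVI AGGA/2: at [6, 50] ⇒ [8, 52]
  OquI CCAGG/5: at [30] ⇒ [35]
  EstI TAGACTC/4: at [10, 17, 35, 43] ⇒ [14, 21, 39, 47]

All cut coordinates (distinct, sorted): [8, 14, 21, 35, 39, 47, 52]

Fragments:
  [0,8): 8 bp
  [8,14): 6 bp
  [14,21): 7 bp
  [21,35): 14 bp
  [35,39): 4 bp
  [39,47): 8 bp
  [47,52): 5 bp
  [52,58): 6 bp

[4,5,6,6,7,8,8,14]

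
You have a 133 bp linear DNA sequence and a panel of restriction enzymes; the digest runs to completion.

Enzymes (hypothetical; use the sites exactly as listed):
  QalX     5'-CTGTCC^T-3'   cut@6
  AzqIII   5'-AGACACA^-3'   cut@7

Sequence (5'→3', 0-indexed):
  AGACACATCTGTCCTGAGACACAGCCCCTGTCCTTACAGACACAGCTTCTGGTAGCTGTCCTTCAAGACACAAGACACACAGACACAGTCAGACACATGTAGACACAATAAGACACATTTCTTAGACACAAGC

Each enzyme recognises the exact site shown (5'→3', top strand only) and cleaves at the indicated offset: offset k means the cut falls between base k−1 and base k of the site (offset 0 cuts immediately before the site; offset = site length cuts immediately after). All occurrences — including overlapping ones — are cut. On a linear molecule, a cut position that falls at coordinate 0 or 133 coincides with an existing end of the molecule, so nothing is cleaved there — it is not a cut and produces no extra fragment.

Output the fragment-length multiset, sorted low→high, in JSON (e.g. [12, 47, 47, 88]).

[3,7,7,7,8,9,10,10,10,10,11,11,13,17]

Per-enzyme occurrences:
  QalX (CTGTCCT, off=6): starts [8, 27, 55] → cuts [14, 33, 61]
  AzqIII (AGACACA, off=7): starts [0, 16, 37, 65, 72, 80, 90, 100, 110, 123] → cuts [7, 23, 44, 72, 79, 87, 97, 107, 117, 130]

Pooled cuts: [7, 14, 23, 33, 44, 61, 72, 79, 87, 97, 107, 117, 130]

Fragment lengths:
  [0,7): 7 bp
  [7,14): 7 bp
  [14,23): 9 bp
  [23,33): 10 bp
  [33,44): 11 bp
  [44,61): 17 bp
  [61,72): 11 bp
  [72,79): 7 bp
  [79,87): 8 bp
  [87,97): 10 bp
  [97,107): 10 bp
  [107,117): 10 bp
  [117,130): 13 bp
  [130,133): 3 bp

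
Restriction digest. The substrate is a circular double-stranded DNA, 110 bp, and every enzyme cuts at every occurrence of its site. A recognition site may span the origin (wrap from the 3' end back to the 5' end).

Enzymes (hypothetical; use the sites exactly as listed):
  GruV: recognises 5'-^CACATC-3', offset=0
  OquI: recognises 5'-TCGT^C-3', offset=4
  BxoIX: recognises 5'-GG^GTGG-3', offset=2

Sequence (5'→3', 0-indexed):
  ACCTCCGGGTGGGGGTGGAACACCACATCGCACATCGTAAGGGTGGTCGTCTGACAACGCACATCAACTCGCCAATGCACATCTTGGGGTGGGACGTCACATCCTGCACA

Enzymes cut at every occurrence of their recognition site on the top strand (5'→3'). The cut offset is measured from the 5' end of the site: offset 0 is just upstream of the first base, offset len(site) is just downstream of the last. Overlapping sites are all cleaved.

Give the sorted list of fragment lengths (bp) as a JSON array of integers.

Per-enzyme occurrences:
  GruV CACATC/0: at [23, 30, 59, 77, 97] ⇒ [23, 30, 59, 77, 97]
  OquI TCGTC/4: at [46] ⇒ [50]
  BxoIX GGGTGG/2: at [6, 12, 40, 86] ⇒ [8, 14, 42, 88]

All cut coordinates (distinct, sorted): [8, 14, 23, 30, 42, 50, 59, 77, 88, 97]

Fragments:
  8→14: 6 bp
  14→23: 9 bp
  23→30: 7 bp
  30→42: 12 bp
  42→50: 8 bp
  50→59: 9 bp
  59→77: 18 bp
  77→88: 11 bp
  88→97: 9 bp
  97→8 (wrap): 110-97+8 = 21 bp

[6,7,8,9,9,9,11,12,18,21]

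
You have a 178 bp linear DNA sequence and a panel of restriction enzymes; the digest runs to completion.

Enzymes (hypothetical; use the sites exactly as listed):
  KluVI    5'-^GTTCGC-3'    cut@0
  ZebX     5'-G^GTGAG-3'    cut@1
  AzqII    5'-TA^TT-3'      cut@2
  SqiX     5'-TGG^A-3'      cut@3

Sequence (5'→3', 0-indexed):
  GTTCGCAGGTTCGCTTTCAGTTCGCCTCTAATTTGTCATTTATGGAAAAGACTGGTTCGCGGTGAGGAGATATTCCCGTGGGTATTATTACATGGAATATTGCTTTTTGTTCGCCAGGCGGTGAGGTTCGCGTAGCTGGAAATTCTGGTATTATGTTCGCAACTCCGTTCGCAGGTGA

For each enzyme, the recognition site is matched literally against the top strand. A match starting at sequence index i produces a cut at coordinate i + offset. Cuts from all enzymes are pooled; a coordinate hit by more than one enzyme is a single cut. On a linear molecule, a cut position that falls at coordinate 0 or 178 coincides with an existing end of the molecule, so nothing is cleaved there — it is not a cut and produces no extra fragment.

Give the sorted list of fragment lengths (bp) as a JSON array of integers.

Per-enzyme occurrences:
  KluVI (GTTCGC, off=0): starts [0, 8, 19, 54, 108, 125, 154, 166] → cuts [8, 19, 54, 108, 125, 154, 166] (position 0 is a terminus of the linear molecule — no cut)
  ZebX (GGTGAG, off=1): starts [60, 119] → cuts [61, 120]
  AzqII (TATT, off=2): starts [70, 82, 85, 97, 148] → cuts [72, 84, 87, 99, 150]
  SqiX (TGGA, off=3): starts [42, 92, 136] → cuts [45, 95, 139]

All cut coordinates (distinct, sorted): [8, 19, 45, 54, 61, 72, 84, 87, 95, 99, 108, 120, 125, 139, 150, 154, 166]

Fragments:
  [0,8): 8 bp
  [8,19): 11 bp
  [19,45): 26 bp
  [45,54): 9 bp
  [54,61): 7 bp
  [61,72): 11 bp
  [72,84): 12 bp
  [84,87): 3 bp
  [87,95): 8 bp
  [95,99): 4 bp
  [99,108): 9 bp
  [108,120): 12 bp
  [120,125): 5 bp
  [125,139): 14 bp
  [139,150): 11 bp
  [150,154): 4 bp
  [154,166): 12 bp
  [166,178): 12 bp

[3,4,4,5,7,8,8,9,9,11,11,11,12,12,12,12,14,26]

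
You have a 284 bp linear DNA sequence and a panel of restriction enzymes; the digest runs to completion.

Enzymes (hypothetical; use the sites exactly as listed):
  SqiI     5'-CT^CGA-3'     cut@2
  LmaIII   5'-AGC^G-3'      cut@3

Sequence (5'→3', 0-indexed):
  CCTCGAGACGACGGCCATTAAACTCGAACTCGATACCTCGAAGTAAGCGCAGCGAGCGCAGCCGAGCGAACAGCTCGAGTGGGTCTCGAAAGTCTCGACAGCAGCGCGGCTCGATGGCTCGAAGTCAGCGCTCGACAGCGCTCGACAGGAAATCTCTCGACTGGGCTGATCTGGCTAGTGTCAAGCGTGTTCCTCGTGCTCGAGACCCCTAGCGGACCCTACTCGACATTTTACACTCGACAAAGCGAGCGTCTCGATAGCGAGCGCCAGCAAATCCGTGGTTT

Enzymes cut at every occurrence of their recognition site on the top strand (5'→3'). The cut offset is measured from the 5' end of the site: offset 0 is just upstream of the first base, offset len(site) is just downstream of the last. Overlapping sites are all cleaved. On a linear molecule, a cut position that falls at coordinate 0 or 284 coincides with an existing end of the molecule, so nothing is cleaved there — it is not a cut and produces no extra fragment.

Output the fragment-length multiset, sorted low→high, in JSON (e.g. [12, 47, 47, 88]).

[3,3,3,4,4,4,4,5,6,6,7,7,8,8,8,9,9,10,10,10,10,10,11,13,14,14,15,19,21,29]

Per-enzyme occurrences:
  SqiI (CTCGA, off=2): starts [1, 22, 28, 36, 73, 84, 93, 109, 117, 130, 140, 155, 198, 221, 235, 252] → cuts [3, 24, 30, 38, 75, 86, 95, 111, 119, 132, 142, 157, 200, 223, 237, 254]
  LmaIII (AGCG, off=3): starts [45, 50, 54, 64, 102, 126, 136, 183, 210, 243, 247, 258, 262] → cuts [48, 53, 57, 67, 105, 129, 139, 186, 213, 246, 250, 261, 265]

Pooled cuts: [3, 24, 30, 38, 48, 53, 57, 67, 75, 86, 95, 105, 111, 119, 129, 132, 139, 142, 157, 186, 200, 213, 223, 237, 246, 250, 254, 261, 265]

Fragments:
  [0,3): 3 bp
  [3,24): 21 bp
  [24,30): 6 bp
  [30,38): 8 bp
  [38,48): 10 bp
  [48,53): 5 bp
  [53,57): 4 bp
  [57,67): 10 bp
  [67,75): 8 bp
  [75,86): 11 bp
  [86,95): 9 bp
  [95,105): 10 bp
  [105,111): 6 bp
  [111,119): 8 bp
  [119,129): 10 bp
  [129,132): 3 bp
  [132,139): 7 bp
  [139,142): 3 bp
  [142,157): 15 bp
  [157,186): 29 bp
  [186,200): 14 bp
  [200,213): 13 bp
  [213,223): 10 bp
  [223,237): 14 bp
  [237,246): 9 bp
  [246,250): 4 bp
  [250,254): 4 bp
  [254,261): 7 bp
  [261,265): 4 bp
  [265,284): 19 bp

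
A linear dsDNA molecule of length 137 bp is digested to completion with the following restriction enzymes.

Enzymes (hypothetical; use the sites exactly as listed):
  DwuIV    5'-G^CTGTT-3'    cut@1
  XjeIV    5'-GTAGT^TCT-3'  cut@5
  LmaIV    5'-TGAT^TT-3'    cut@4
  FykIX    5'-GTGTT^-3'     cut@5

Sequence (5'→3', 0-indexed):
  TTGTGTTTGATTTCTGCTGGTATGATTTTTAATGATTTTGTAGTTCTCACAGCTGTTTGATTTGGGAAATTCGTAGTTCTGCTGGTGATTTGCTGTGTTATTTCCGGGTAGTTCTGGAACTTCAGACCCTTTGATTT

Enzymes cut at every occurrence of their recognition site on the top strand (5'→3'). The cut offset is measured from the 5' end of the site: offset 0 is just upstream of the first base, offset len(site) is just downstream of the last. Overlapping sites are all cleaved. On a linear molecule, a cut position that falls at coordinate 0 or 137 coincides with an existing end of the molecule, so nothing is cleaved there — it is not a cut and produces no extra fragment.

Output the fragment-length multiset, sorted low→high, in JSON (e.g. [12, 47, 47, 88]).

Per-enzyme occurrences:
  DwuIV (GCTGTT, off=1): starts [51] → cuts [52]
  XjeIV (GTAGTTCT, off=5): starts [39, 72, 107] → cuts [44, 77, 112]
  LmaIV (TGATTT, off=4): starts [7, 22, 32, 57, 85, 131] → cuts [11, 26, 36, 61, 89, 135]
  FykIX (GTGTT, off=5): starts [2, 94] → cuts [7, 99]

Pooled cuts: [7, 11, 26, 36, 44, 52, 61, 77, 89, 99, 112, 135]

Fragments:
  [0,7): 7 bp
  [7,11): 4 bp
  [11,26): 15 bp
  [26,36): 10 bp
  [36,44): 8 bp
  [44,52): 8 bp
  [52,61): 9 bp
  [61,77): 16 bp
  [77,89): 12 bp
  [89,99): 10 bp
  [99,112): 13 bp
  [112,135): 23 bp
  [135,137): 2 bp

[2,4,7,8,8,9,10,10,12,13,15,16,23]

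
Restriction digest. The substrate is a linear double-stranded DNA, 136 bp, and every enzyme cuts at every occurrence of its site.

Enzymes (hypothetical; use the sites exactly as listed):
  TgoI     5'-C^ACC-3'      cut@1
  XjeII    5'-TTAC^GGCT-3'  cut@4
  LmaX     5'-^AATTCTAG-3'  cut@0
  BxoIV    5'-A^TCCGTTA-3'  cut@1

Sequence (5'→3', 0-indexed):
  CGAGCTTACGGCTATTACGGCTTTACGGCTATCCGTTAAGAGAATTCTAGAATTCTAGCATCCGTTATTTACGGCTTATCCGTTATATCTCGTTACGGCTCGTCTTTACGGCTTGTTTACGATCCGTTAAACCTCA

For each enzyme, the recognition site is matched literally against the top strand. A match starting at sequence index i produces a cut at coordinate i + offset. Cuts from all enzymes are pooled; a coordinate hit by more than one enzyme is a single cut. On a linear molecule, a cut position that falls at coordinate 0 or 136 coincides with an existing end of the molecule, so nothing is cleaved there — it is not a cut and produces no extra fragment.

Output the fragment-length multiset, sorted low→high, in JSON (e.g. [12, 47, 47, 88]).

[5,6,8,8,9,9,10,11,12,13,13,14,18]

Scan for sites:
  TgoI (CACC, off=1): no sites
  XjeII (TTACGGCT, off=4): starts [5, 14, 22, 68, 92, 105] → cuts [9, 18, 26, 72, 96, 109]
  LmaX (AATTCTAG, off=0): starts [42, 50] → cuts [42, 50]
  BxoIV (ATCCGTTA, off=1): starts [30, 59, 77, 121] → cuts [31, 60, 78, 122]

Pooled cuts: [9, 18, 26, 31, 42, 50, 60, 72, 78, 96, 109, 122]

Fragments:
  [0,9): 9 bp
  [9,18): 9 bp
  [18,26): 8 bp
  [26,31): 5 bp
  [31,42): 11 bp
  [42,50): 8 bp
  [50,60): 10 bp
  [60,72): 12 bp
  [72,78): 6 bp
  [78,96): 18 bp
  [96,109): 13 bp
  [109,122): 13 bp
  [122,136): 14 bp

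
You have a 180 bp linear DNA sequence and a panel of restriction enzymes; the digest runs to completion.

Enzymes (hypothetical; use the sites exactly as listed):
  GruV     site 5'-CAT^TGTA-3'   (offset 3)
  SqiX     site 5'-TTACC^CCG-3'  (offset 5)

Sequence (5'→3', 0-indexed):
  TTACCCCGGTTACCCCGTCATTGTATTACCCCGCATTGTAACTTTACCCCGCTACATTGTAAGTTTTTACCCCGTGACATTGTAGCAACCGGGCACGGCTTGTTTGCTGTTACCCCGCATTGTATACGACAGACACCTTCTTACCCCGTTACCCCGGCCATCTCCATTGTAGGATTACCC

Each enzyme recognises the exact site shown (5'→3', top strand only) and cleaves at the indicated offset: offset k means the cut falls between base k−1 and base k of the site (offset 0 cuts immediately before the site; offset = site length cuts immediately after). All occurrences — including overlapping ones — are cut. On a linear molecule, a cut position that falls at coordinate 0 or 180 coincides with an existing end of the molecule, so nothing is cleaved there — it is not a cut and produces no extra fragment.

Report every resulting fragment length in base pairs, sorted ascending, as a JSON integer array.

Scan for sites:
  GruV (CATTGTA, off=3): starts [18, 33, 54, 77, 117, 164] → cuts [21, 36, 57, 80, 120, 167]
  SqiX (TTACCCCG, off=5): starts [0, 9, 25, 43, 66, 109, 140, 148] → cuts [5, 14, 30, 48, 71, 114, 145, 153]

All cut coordinates (distinct, sorted): [5, 14, 21, 30, 36, 48, 57, 71, 80, 114, 120, 145, 153, 167]

Fragments:
  [0,5): 5 bp
  [5,14): 9 bp
  [14,21): 7 bp
  [21,30): 9 bp
  [30,36): 6 bp
  [36,48): 12 bp
  [48,57): 9 bp
  [57,71): 14 bp
  [71,80): 9 bp
  [80,114): 34 bp
  [114,120): 6 bp
  [120,145): 25 bp
  [145,153): 8 bp
  [153,167): 14 bp
  [167,180): 13 bp

[5,6,6,7,8,9,9,9,9,12,13,14,14,25,34]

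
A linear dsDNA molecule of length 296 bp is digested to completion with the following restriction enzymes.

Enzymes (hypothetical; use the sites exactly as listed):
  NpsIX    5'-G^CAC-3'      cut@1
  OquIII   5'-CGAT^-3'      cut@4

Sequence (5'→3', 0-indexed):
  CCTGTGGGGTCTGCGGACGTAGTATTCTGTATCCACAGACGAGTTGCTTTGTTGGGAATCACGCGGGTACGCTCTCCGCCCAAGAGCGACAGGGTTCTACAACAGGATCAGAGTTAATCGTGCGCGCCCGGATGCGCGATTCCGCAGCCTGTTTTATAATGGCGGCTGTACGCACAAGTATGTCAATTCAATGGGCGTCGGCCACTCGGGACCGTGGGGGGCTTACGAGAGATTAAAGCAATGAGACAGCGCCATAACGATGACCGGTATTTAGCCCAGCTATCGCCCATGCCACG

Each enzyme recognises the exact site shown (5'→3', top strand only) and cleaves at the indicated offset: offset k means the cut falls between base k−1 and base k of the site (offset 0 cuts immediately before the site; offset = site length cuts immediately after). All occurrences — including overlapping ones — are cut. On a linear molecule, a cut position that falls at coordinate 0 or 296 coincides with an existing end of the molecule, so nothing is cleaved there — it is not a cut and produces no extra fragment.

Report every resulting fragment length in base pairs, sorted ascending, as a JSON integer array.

[32,35,89,140]

Per-enzyme occurrences:
  NpsIX (GCAC, off=1): starts [171] → cuts [172]
  OquIII (CGAT, off=4): starts [136, 257] → cuts [140, 261]

Pooled cuts: [140, 172, 261]

Fragment lengths:
  [0,140): 140 bp
  [140,172): 32 bp
  [172,261): 89 bp
  [261,296): 35 bp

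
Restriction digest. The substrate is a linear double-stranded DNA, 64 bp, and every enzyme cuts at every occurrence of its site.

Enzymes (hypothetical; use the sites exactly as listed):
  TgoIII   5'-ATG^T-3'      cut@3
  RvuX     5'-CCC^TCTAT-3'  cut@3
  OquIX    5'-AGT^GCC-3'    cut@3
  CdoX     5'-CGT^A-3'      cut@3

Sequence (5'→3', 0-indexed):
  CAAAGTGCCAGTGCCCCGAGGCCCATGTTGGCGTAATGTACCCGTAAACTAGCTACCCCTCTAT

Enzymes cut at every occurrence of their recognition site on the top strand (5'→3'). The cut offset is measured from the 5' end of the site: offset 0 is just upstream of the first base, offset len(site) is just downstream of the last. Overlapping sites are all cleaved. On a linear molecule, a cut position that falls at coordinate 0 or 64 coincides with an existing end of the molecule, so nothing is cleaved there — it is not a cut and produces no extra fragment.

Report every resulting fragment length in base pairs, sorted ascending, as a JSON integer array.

[4,5,6,6,7,7,14,15]

Per-enzyme occurrences:
  TgoIII (ATGT, off=3): starts [24, 35] → cuts [27, 38]
  RvuX (CCCTCTAT, off=3): starts [56] → cuts [59]
  OquIX (AGTGCC, off=3): starts [3, 9] → cuts [6, 12]
  CdoX (CGTA, off=3): starts [31, 42] → cuts [34, 45]

All cut coordinates (distinct, sorted): [6, 12, 27, 34, 38, 45, 59]

Fragment lengths:
  [0,6): 6 bp
  [6,12): 6 bp
  [12,27): 15 bp
  [27,34): 7 bp
  [34,38): 4 bp
  [38,45): 7 bp
  [45,59): 14 bp
  [59,64): 5 bp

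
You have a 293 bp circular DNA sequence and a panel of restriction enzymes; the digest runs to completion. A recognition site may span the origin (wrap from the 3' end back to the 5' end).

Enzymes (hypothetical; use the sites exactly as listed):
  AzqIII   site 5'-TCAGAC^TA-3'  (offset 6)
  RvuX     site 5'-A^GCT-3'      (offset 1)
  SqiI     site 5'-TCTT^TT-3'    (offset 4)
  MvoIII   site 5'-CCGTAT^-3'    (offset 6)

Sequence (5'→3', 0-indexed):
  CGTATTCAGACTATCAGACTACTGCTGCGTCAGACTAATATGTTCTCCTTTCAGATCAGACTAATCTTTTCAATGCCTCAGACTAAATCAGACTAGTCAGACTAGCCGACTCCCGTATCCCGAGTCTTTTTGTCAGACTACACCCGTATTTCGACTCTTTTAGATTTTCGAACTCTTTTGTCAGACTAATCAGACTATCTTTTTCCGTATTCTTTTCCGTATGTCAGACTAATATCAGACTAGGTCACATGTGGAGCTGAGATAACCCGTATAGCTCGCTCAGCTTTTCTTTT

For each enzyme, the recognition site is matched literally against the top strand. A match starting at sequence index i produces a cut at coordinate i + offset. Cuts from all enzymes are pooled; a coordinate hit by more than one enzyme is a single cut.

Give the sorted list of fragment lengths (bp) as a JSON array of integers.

Site scan:
  AzqIII TCAGACTA/6: at [5, 13, 29, 55, 77, 87, 96, 132, 180, 189, 223, 234] ⇒ [11, 19, 35, 61, 83, 93, 102, 138, 186, 195, 229, 240]
  RvuX AGCT/1: at [254, 272, 281] ⇒ [255, 273, 282]
  SqiI TCTTTT/4: at [64, 124, 155, 173, 197, 210, 287] ⇒ [68, 128, 159, 177, 201, 214, 291]
  MvoIII CCGTAT/6: at [112, 143, 204, 216, 266] ⇒ [118, 149, 210, 222, 272]

Pooled cuts: [11, 19, 35, 61, 68, 83, 93, 102, 118, 128, 138, 149, 159, 177, 186, 195, 201, 210, 214, 222, 229, 240, 255, 272, 273, 282, 291]

Fragment lengths:
  11→19: 8 bp
  19→35: 16 bp
  35→61: 26 bp
  61→68: 7 bp
  68→83: 15 bp
  83→93: 10 bp
  93→102: 9 bp
  102→118: 16 bp
  118→128: 10 bp
  128→138: 10 bp
  138→149: 11 bp
  149→159: 10 bp
  159→177: 18 bp
  177→186: 9 bp
  186→195: 9 bp
  195→201: 6 bp
  201→210: 9 bp
  210→214: 4 bp
  214→222: 8 bp
  222→229: 7 bp
  229→240: 11 bp
  240→255: 15 bp
  255→272: 17 bp
  272→273: 1 bp
  273→282: 9 bp
  282→291: 9 bp
  291→11 (wrap): 293-291+11 = 13 bp

[1,4,6,7,7,8,8,9,9,9,9,9,9,10,10,10,10,11,11,13,15,15,16,16,17,18,26]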